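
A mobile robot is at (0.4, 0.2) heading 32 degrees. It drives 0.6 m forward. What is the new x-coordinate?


x_new = x0 + d*cos(theta)
= 0.4 + 0.6*cos(32)
= 0.4 + 0.5088
= 0.9088


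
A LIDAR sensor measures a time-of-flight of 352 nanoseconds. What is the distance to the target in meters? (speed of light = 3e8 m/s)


tof = 352 ns = 3.52e-07 s
dist = c * tof / 2
= 3e8 * 3.52e-07 / 2
= 52.8 m


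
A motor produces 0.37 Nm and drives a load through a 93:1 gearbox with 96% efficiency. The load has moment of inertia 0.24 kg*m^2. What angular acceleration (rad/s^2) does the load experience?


tau_out = tau_motor * N * eta
= 0.37 * 93 * 0.96 = 33.0336 Nm
alpha = tau_out / I = 33.0336 / 0.24
= 137.64 rad/s^2


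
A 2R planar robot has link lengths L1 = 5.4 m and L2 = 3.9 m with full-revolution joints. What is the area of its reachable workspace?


r_max = L1 + L2 = 9.3 m
r_min = |L1 - L2| = 1.5 m
Area = pi*(r_max^2 - r_min^2)
= pi*(86.49 - 2.25)
= pi * 84.24
= 264.6478 m^2


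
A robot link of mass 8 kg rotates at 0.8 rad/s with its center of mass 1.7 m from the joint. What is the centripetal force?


F = m * omega^2 * r
= 8 * 0.8^2 * 1.7
= 8 * 0.64 * 1.7
= 8.704 N


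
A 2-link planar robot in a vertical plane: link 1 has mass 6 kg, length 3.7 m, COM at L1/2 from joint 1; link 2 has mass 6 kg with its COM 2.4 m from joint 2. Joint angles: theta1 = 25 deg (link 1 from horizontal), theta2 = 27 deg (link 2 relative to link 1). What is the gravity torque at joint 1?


Horizontal distance from joint 1 to link-1 COM:
  x_c1 = (L1/2)*cos(t1) = 1.85 * 0.9063 = 1.6767 m
Horizontal distance from joint 1 to link-2 COM:
  x_c2 = L1*cos(t1) + Lc2*cos(t1+t2)
       = 3.7*0.9063 + 2.4*0.6157 = 4.8309 m
tau1 = m1*g*x_c1 + m2*g*x_c2
     = 6*9.81*1.6767 + 6*9.81*4.8309
     = 98.6888 + 284.3483
     = 383.0371 Nm


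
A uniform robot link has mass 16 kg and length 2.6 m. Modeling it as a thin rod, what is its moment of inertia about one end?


I = (1/3) * m * L^2
= (1/3) * 16 * 2.6^2
= 0.333333 * 16 * 6.76
= 36.0533 kg*m^2


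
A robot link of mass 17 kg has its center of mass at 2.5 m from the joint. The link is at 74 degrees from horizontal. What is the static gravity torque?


tau = m*g*L*cos(angle)
= 17 * 9.81 * 2.5 * cos(74 deg)
= 17 * 9.81 * 2.5 * 0.2756
= 114.9201 Nm


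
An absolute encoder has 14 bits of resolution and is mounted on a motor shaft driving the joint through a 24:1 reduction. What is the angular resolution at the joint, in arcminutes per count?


counts = 2^14 = 16384
effective counts at joint = 16384 * 24 = 393216
resolution = 360*60 / 393216
= 0.0549 arcmin/count


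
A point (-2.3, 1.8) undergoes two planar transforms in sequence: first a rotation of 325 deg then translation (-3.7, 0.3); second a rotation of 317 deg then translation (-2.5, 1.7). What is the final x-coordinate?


After transform 1:
x1 = cos(325)*-2.3 - sin(325)*1.8 + -3.7 = -4.5516
y1 = sin(325)*-2.3 + cos(325)*1.8 + 0.3 = 3.0937
After transform 2:
x2 = cos(317)*-4.5516 - sin(317)*3.0937 + -2.5
= -3.7189


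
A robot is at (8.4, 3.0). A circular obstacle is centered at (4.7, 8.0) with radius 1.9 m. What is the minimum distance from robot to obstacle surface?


center_dist = sqrt((8.4-4.7)^2 + (3.0-8.0)^2)
= sqrt(13.69 + 25.0)
= 6.2201
min_dist = center_dist - radius = 6.2201 - 1.9 = 4.3201 m


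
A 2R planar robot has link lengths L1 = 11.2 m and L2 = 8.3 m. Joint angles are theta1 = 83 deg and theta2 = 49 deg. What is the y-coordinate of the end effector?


Convert angles to radians: theta1 = 1.4486, theta2 = 0.8552
y = L1*sin(theta1) + L2*sin(theta1+theta2)
y = 11.1165 + 6.1681
y = 17.2846


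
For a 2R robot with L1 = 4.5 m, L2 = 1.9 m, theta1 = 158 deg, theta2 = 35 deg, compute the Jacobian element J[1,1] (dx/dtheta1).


J[1,1] = -L1*sin(t1) - L2*sin(t1+t2)
= -4.5*sin(158) - 1.9*sin(193)
= -1.2583


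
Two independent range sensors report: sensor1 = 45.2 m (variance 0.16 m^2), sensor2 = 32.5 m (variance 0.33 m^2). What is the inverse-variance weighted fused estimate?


w1 = (1/var1) / (1/var1 + 1/var2)
   = 6.25 / (6.25 + 3.0303) = 0.6735
w2 = 1 - w1 = 0.3265
fused = w1*s1 + w2*s2 = 30.4408 + 10.6122
= 41.0531 m


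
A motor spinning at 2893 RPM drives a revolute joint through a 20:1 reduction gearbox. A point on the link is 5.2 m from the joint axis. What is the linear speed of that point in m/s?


omega_motor = 2893 * 2*pi/60 = 302.9543 rad/s
omega_joint = omega_motor / 20 = 15.1477 rad/s
v = omega_joint * r = 15.1477 * 5.2
= 78.7681 m/s


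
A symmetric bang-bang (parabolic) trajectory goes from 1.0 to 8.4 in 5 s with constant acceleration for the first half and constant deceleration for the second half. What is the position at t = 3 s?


Symmetric rest-to-rest: each phase covers (pf-p0)/2 in time T/2. 0.5*a*(T/2)^2 = (pf-p0)/2 => a = 4*(pf-p0)/T^2
a = 4*(8.4-1.0)/5^2 = 1.184
t = 3 is in the deceleration phase (t > T/2).
p = pf - 0.5*a*(T-t)^2 = 8.4 - 0.5*1.184*2^2
= 6.032


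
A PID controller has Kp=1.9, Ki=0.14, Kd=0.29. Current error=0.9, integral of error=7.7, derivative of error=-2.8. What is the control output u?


u = Kp*e + Ki*int(e) + Kd*de/dt
= 1.9*0.9 + 0.14*7.7 + 0.29*(-2.8)
= 1.71 + 1.078 + -0.812
= 1.976


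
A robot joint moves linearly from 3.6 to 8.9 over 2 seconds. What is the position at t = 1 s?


s = t/T = 1/2 = 0.5
p(t) = p0 + (pf-p0)*s
= 3.6 + (8.9 - 3.6) * 0.5
= 6.25


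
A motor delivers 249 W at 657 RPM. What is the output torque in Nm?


omega = 657 * 2*pi/60 = 68.8009 rad/s
tau = P / omega = 249 / 68.8009
= 3.6191 Nm


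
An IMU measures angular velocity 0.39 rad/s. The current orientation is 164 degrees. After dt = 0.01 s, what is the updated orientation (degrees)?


delta_theta = w * dt = 0.39 * 0.01 = 0.0039 rad
= 0.2235 deg
theta_new = 164 + 0.2235 = 164.2235 deg


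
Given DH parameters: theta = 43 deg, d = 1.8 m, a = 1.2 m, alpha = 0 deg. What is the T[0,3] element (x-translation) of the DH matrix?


T[0,3] = a * cos(theta)
= 1.2 * cos(43 deg)
= 1.2 * 0.7314
= 0.8776


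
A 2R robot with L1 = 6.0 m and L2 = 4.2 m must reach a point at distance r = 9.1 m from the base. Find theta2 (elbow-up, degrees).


cos(theta2) = (r^2 - L1^2 - L2^2) / (2*L1*L2)
cos(theta2) = (82.81 - 36.0 - 17.64) / 50.4
cos(theta2) = 0.57877
theta2 = 54.6359 degrees


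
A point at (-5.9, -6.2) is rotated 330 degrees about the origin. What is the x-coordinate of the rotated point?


x' = x*cos(theta) - y*sin(theta)
cos(330 deg) = 0.866, sin(330 deg) = -0.5
x' = -5.9 * 0.866 - -6.2 * -0.5
= -5.1095 - 3.1
= -8.2095


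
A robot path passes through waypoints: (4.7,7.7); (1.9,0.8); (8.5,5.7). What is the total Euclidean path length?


Segment lengths:
  seg1 = sqrt((-2.8)^2 + (-6.9)^2) = 7.4465
  seg2 = sqrt((6.6)^2 + (4.9)^2) = 8.2201
Total = 15.6666


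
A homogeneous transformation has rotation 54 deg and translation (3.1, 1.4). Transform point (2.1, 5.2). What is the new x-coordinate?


x' = cos(theta)*px - sin(theta)*py + tx
= 0.5878*2.1 - 0.809*5.2 + 3.1
= 0.1275


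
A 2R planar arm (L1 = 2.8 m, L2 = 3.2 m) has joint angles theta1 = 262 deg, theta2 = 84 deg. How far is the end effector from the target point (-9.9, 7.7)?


End effector via forward kinematics:
x = L1*cos(t1) + L2*cos(t1+t2) = 2.7153
y = L1*sin(t1) + L2*sin(t1+t2) = -3.5469
Distance to target:
d = sqrt((-9.9 - 2.7153)^2 + (7.7 - -3.5469)^2)
= sqrt(159.1448 + 126.4928)
= 16.9008 m


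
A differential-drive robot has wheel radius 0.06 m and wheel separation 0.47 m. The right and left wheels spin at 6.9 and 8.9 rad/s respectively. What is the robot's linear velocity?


vR = r*wR = 0.06*6.9 = 0.414 m/s
vL = r*wL = 0.06*8.9 = 0.534 m/s
v = (vR+vL)/2 = 0.474 m/s
omega = (vR-vL)/L = -0.2553 rad/s
linear velocity = 0.474 m/s


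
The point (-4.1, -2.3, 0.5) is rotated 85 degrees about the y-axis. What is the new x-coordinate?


Rotation about y-axis: x' = x*cos(theta) + z*sin(theta)
= -4.1 * 0.0872 + 0.5 * 0.9962
= 0.1408


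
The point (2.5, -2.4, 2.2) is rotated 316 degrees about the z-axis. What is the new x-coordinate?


Rotation about z-axis: x' = x*cos(theta) - y*sin(theta)
= 2.5 * 0.7193 - -2.4 * -0.6947
= 0.1312


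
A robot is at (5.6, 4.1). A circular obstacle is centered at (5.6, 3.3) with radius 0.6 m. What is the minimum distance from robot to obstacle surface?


center_dist = sqrt((5.6-5.6)^2 + (4.1-3.3)^2)
= sqrt(0.0 + 0.64)
= 0.8
min_dist = center_dist - radius = 0.8 - 0.6 = 0.2 m


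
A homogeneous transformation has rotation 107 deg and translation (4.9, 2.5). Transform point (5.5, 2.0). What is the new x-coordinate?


x' = cos(theta)*px - sin(theta)*py + tx
= -0.2924*5.5 - 0.9563*2.0 + 4.9
= 1.3793


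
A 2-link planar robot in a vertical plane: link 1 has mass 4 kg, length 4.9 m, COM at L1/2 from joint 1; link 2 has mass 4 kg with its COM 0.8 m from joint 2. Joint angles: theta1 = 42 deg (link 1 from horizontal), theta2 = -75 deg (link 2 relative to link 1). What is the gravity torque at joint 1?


Horizontal distance from joint 1 to link-1 COM:
  x_c1 = (L1/2)*cos(t1) = 2.45 * 0.7431 = 1.8207 m
Horizontal distance from joint 1 to link-2 COM:
  x_c2 = L1*cos(t1) + Lc2*cos(t1+t2)
       = 4.9*0.7431 + 0.8*0.8387 = 4.3123 m
tau1 = m1*g*x_c1 + m2*g*x_c2
     = 4*9.81*1.8207 + 4*9.81*4.3123
     = 71.4445 + 169.2165
     = 240.6609 Nm


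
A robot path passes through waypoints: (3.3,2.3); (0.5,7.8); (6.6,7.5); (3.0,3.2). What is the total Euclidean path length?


Segment lengths:
  seg1 = sqrt((-2.8)^2 + (5.5)^2) = 6.1717
  seg2 = sqrt((6.1)^2 + (-0.3)^2) = 6.1074
  seg3 = sqrt((-3.6)^2 + (-4.3)^2) = 5.608
Total = 17.8871


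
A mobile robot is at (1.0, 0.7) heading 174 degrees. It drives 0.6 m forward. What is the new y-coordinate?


y_new = y0 + d*sin(theta)
= 0.7 + 0.6*sin(174)
= 0.7 + 0.0627
= 0.7627


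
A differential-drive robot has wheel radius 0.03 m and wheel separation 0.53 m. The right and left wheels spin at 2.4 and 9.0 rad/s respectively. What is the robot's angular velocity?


vR = r*wR = 0.03*2.4 = 0.072 m/s
vL = r*wL = 0.03*9.0 = 0.27 m/s
v = (vR+vL)/2 = 0.171 m/s
omega = (vR-vL)/L = -0.3736 rad/s
angular velocity = -0.3736 rad/s


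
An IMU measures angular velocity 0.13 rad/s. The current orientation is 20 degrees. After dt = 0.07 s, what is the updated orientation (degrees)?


delta_theta = w * dt = 0.13 * 0.07 = 0.0091 rad
= 0.5214 deg
theta_new = 20 + 0.5214 = 20.5214 deg


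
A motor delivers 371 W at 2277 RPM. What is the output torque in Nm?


omega = 2277 * 2*pi/60 = 238.4469 rad/s
tau = P / omega = 371 / 238.4469
= 1.5559 Nm


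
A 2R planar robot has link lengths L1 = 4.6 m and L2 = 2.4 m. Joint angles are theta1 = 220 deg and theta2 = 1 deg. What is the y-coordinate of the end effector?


Convert angles to radians: theta1 = 3.8397, theta2 = 0.0175
y = L1*sin(theta1) + L2*sin(theta1+theta2)
y = -2.9568 + -1.5745
y = -4.5314


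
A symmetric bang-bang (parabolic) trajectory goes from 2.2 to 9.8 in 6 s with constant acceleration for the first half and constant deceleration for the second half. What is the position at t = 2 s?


Symmetric rest-to-rest: each phase covers (pf-p0)/2 in time T/2. 0.5*a*(T/2)^2 = (pf-p0)/2 => a = 4*(pf-p0)/T^2
a = 4*(9.8-2.2)/6^2 = 0.8444
t = 2 is in the acceleration phase (t <= T/2).
p = p0 + 0.5*a*t^2 = 2.2 + 0.5*0.8444*2^2
= 3.8889


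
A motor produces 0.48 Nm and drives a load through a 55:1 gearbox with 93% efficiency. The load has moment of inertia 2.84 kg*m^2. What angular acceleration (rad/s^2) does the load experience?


tau_out = tau_motor * N * eta
= 0.48 * 55 * 0.93 = 24.552 Nm
alpha = tau_out / I = 24.552 / 2.84
= 8.6451 rad/s^2


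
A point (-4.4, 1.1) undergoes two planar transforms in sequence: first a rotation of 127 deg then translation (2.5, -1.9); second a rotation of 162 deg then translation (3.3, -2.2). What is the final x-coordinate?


After transform 1:
x1 = cos(127)*-4.4 - sin(127)*1.1 + 2.5 = 4.2695
y1 = sin(127)*-4.4 + cos(127)*1.1 + -1.9 = -6.076
After transform 2:
x2 = cos(162)*4.2695 - sin(162)*-6.076 + 3.3
= 1.1171


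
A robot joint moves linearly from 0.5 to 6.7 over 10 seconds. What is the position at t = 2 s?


s = t/T = 2/10 = 0.2
p(t) = p0 + (pf-p0)*s
= 0.5 + (6.7 - 0.5) * 0.2
= 1.74


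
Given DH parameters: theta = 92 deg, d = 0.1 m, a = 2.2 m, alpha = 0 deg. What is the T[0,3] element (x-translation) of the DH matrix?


T[0,3] = a * cos(theta)
= 2.2 * cos(92 deg)
= 2.2 * -0.0349
= -0.0768


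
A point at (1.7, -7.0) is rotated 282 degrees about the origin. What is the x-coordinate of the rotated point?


x' = x*cos(theta) - y*sin(theta)
cos(282 deg) = 0.2079, sin(282 deg) = -0.9781
x' = 1.7 * 0.2079 - -7.0 * -0.9781
= 0.3534 - 6.847
= -6.4936


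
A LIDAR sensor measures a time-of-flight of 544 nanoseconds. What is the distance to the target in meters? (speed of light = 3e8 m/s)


tof = 544 ns = 5.44e-07 s
dist = c * tof / 2
= 3e8 * 5.44e-07 / 2
= 81.6 m


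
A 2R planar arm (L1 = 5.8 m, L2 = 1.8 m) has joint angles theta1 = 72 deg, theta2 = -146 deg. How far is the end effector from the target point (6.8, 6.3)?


End effector via forward kinematics:
x = L1*cos(t1) + L2*cos(t1+t2) = 2.2884
y = L1*sin(t1) + L2*sin(t1+t2) = 3.7859
Distance to target:
d = sqrt((6.8 - 2.2884)^2 + (6.3 - 3.7859)^2)
= sqrt(20.3541 + 6.3209)
= 5.1648 m


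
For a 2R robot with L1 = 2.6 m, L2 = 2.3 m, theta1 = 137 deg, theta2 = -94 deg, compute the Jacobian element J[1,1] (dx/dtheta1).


J[1,1] = -L1*sin(t1) - L2*sin(t1+t2)
= -2.6*sin(137) - 2.3*sin(43)
= -3.3418


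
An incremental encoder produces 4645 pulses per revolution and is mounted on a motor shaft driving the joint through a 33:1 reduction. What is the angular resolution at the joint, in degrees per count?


counts per rev = 4645
effective counts at joint = 4645 * 33 = 153285
resolution = 360 / 153285
= 0.0023 deg/count


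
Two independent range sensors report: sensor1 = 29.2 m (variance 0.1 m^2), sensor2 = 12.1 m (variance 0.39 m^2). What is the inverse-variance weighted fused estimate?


w1 = (1/var1) / (1/var1 + 1/var2)
   = 10.0 / (10.0 + 2.5641) = 0.7959
w2 = 1 - w1 = 0.2041
fused = w1*s1 + w2*s2 = 23.2408 + 2.4694
= 25.7102 m


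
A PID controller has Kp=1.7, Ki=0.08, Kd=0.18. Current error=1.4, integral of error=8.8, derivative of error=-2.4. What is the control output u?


u = Kp*e + Ki*int(e) + Kd*de/dt
= 1.7*1.4 + 0.08*8.8 + 0.18*(-2.4)
= 2.38 + 0.704 + -0.432
= 2.652


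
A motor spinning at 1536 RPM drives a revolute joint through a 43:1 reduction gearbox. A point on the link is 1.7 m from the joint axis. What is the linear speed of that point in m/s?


omega_motor = 1536 * 2*pi/60 = 160.8495 rad/s
omega_joint = omega_motor / 43 = 3.7407 rad/s
v = omega_joint * r = 3.7407 * 1.7
= 6.3592 m/s


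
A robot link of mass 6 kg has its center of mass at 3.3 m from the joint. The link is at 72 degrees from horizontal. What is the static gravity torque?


tau = m*g*L*cos(angle)
= 6 * 9.81 * 3.3 * cos(72 deg)
= 6 * 9.81 * 3.3 * 0.309
= 60.0228 Nm


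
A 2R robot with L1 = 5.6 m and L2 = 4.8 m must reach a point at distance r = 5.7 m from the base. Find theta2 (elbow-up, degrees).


cos(theta2) = (r^2 - L1^2 - L2^2) / (2*L1*L2)
cos(theta2) = (32.49 - 31.36 - 23.04) / 53.76
cos(theta2) = -0.407552
theta2 = 114.0512 degrees


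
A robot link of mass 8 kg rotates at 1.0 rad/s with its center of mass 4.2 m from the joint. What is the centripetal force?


F = m * omega^2 * r
= 8 * 1.0^2 * 4.2
= 8 * 1.0 * 4.2
= 33.6 N


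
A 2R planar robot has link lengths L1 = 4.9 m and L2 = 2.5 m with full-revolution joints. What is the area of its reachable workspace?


r_max = L1 + L2 = 7.4 m
r_min = |L1 - L2| = 2.4 m
Area = pi*(r_max^2 - r_min^2)
= pi*(54.76 - 5.76)
= pi * 49.0
= 153.938 m^2


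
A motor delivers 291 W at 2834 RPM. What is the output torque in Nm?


omega = 2834 * 2*pi/60 = 296.7758 rad/s
tau = P / omega = 291 / 296.7758
= 0.9805 Nm


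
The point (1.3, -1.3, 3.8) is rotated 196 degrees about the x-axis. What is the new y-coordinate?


Rotation about x-axis: y' = y*cos(theta) - z*sin(theta)
= -1.3 * -0.9613 - 3.8 * -0.2756
= 2.2971


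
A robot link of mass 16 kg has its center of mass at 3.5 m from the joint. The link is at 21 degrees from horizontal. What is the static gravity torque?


tau = m*g*L*cos(angle)
= 16 * 9.81 * 3.5 * cos(21 deg)
= 16 * 9.81 * 3.5 * 0.9336
= 512.8717 Nm


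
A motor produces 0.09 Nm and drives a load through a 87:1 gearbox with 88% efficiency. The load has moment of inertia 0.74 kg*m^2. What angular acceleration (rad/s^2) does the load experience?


tau_out = tau_motor * N * eta
= 0.09 * 87 * 0.88 = 6.8904 Nm
alpha = tau_out / I = 6.8904 / 0.74
= 9.3114 rad/s^2


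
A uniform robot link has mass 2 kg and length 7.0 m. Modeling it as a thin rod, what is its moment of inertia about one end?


I = (1/3) * m * L^2
= (1/3) * 2 * 7.0^2
= 0.333333 * 2 * 49.0
= 32.6667 kg*m^2


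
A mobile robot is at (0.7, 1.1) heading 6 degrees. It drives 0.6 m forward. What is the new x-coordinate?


x_new = x0 + d*cos(theta)
= 0.7 + 0.6*cos(6)
= 0.7 + 0.5967
= 1.2967


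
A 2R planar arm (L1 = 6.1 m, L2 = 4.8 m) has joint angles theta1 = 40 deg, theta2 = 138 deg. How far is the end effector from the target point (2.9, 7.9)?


End effector via forward kinematics:
x = L1*cos(t1) + L2*cos(t1+t2) = -0.1242
y = L1*sin(t1) + L2*sin(t1+t2) = 4.0885
Distance to target:
d = sqrt((2.9 - -0.1242)^2 + (7.9 - 4.0885)^2)
= sqrt(9.1458 + 14.5274)
= 4.8655 m


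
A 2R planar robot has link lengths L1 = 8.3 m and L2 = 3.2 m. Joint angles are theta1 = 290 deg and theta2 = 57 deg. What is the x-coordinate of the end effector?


Convert angles to radians: theta1 = 5.0615, theta2 = 0.9948
x = L1*cos(theta1) + L2*cos(theta1+theta2)
x = 2.8388 + 3.118
x = 5.9568


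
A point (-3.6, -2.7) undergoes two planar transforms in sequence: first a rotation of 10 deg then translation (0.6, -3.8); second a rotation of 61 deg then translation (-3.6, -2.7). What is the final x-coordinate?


After transform 1:
x1 = cos(10)*-3.6 - sin(10)*-2.7 + 0.6 = -2.4765
y1 = sin(10)*-3.6 + cos(10)*-2.7 + -3.8 = -7.0841
After transform 2:
x2 = cos(61)*-2.4765 - sin(61)*-7.0841 + -3.6
= 1.3953


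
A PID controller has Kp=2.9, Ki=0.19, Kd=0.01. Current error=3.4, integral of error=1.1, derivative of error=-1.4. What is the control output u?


u = Kp*e + Ki*int(e) + Kd*de/dt
= 2.9*3.4 + 0.19*1.1 + 0.01*(-1.4)
= 9.86 + 0.209 + -0.014
= 10.055


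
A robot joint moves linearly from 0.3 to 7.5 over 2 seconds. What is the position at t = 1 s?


s = t/T = 1/2 = 0.5
p(t) = p0 + (pf-p0)*s
= 0.3 + (7.5 - 0.3) * 0.5
= 3.9


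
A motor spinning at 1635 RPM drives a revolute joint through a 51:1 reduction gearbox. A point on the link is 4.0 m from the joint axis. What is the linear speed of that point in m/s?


omega_motor = 1635 * 2*pi/60 = 171.2168 rad/s
omega_joint = omega_motor / 51 = 3.3572 rad/s
v = omega_joint * r = 3.3572 * 4.0
= 13.4288 m/s


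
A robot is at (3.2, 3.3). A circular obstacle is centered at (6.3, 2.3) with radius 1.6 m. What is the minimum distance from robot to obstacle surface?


center_dist = sqrt((3.2-6.3)^2 + (3.3-2.3)^2)
= sqrt(9.61 + 1.0)
= 3.2573
min_dist = center_dist - radius = 3.2573 - 1.6 = 1.6573 m


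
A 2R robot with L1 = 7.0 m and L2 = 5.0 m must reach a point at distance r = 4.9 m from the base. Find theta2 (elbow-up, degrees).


cos(theta2) = (r^2 - L1^2 - L2^2) / (2*L1*L2)
cos(theta2) = (24.01 - 49.0 - 25.0) / 70.0
cos(theta2) = -0.714143
theta2 = 135.573 degrees


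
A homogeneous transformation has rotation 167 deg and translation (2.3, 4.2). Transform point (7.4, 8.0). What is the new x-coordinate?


x' = cos(theta)*px - sin(theta)*py + tx
= -0.9744*7.4 - 0.225*8.0 + 2.3
= -6.7099


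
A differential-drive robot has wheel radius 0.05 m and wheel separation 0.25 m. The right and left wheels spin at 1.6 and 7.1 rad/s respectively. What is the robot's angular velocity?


vR = r*wR = 0.05*1.6 = 0.08 m/s
vL = r*wL = 0.05*7.1 = 0.355 m/s
v = (vR+vL)/2 = 0.2175 m/s
omega = (vR-vL)/L = -1.1 rad/s
angular velocity = -1.1 rad/s


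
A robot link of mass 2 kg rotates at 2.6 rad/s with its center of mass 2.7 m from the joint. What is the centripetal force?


F = m * omega^2 * r
= 2 * 2.6^2 * 2.7
= 2 * 6.76 * 2.7
= 36.504 N


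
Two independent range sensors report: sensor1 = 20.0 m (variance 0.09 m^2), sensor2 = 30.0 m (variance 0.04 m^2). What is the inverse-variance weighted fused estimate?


w1 = (1/var1) / (1/var1 + 1/var2)
   = 11.1111 / (11.1111 + 25.0) = 0.3077
w2 = 1 - w1 = 0.6923
fused = w1*s1 + w2*s2 = 6.1538 + 20.7692
= 26.9231 m


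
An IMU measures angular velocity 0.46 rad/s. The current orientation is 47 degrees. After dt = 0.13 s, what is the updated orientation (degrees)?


delta_theta = w * dt = 0.46 * 0.13 = 0.0598 rad
= 3.4263 deg
theta_new = 47 + 3.4263 = 50.4263 deg


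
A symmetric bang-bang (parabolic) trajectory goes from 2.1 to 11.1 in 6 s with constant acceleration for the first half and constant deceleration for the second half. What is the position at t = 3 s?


Symmetric rest-to-rest: each phase covers (pf-p0)/2 in time T/2. 0.5*a*(T/2)^2 = (pf-p0)/2 => a = 4*(pf-p0)/T^2
a = 4*(11.1-2.1)/6^2 = 1.0
t = 3 is in the acceleration phase (t <= T/2).
p = p0 + 0.5*a*t^2 = 2.1 + 0.5*1.0*3^2
= 6.6


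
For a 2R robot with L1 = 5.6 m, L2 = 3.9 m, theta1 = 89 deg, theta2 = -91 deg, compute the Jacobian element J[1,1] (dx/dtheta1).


J[1,1] = -L1*sin(t1) - L2*sin(t1+t2)
= -5.6*sin(89) - 3.9*sin(-2)
= -5.463


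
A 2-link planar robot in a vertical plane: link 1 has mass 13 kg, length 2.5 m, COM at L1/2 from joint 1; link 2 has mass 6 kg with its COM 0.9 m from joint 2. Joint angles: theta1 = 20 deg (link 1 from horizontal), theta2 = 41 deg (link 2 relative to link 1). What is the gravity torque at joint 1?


Horizontal distance from joint 1 to link-1 COM:
  x_c1 = (L1/2)*cos(t1) = 1.25 * 0.9397 = 1.1746 m
Horizontal distance from joint 1 to link-2 COM:
  x_c2 = L1*cos(t1) + Lc2*cos(t1+t2)
       = 2.5*0.9397 + 0.9*0.4848 = 2.7856 m
tau1 = m1*g*x_c1 + m2*g*x_c2
     = 13*9.81*1.1746 + 6*9.81*2.7856
     = 149.7987 + 163.9581
     = 313.7568 Nm


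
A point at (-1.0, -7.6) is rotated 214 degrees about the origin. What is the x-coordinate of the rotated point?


x' = x*cos(theta) - y*sin(theta)
cos(214 deg) = -0.829, sin(214 deg) = -0.5592
x' = -1.0 * -0.829 - -7.6 * -0.5592
= 0.829 - 4.2499
= -3.4208


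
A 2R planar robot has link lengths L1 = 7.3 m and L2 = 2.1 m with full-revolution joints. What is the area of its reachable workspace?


r_max = L1 + L2 = 9.4 m
r_min = |L1 - L2| = 5.2 m
Area = pi*(r_max^2 - r_min^2)
= pi*(88.36 - 27.04)
= pi * 61.32
= 192.6425 m^2


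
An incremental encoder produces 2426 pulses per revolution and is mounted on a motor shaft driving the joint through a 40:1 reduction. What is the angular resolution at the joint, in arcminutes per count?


counts per rev = 2426
effective counts at joint = 2426 * 40 = 97040
resolution = 360*60 / 97040
= 0.2226 arcmin/count


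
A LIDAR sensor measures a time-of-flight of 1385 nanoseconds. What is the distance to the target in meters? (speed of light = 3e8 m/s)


tof = 1385 ns = 1.385e-06 s
dist = c * tof / 2
= 3e8 * 1.385e-06 / 2
= 207.75 m


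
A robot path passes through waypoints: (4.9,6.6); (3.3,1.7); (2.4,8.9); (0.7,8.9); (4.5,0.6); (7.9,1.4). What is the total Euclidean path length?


Segment lengths:
  seg1 = sqrt((-1.6)^2 + (-4.9)^2) = 5.1546
  seg2 = sqrt((-0.9)^2 + (7.2)^2) = 7.256
  seg3 = sqrt((-1.7)^2 + (0.0)^2) = 1.7
  seg4 = sqrt((3.8)^2 + (-8.3)^2) = 9.1285
  seg5 = sqrt((3.4)^2 + (0.8)^2) = 3.4928
Total = 26.732


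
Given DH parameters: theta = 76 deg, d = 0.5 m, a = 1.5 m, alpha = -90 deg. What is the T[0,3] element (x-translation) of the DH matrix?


T[0,3] = a * cos(theta)
= 1.5 * cos(76 deg)
= 1.5 * 0.2419
= 0.3629


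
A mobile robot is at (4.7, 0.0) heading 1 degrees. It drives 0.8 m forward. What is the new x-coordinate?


x_new = x0 + d*cos(theta)
= 4.7 + 0.8*cos(1)
= 4.7 + 0.7999
= 5.4999


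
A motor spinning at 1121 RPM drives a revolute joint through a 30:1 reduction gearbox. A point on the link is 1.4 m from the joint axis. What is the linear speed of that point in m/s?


omega_motor = 1121 * 2*pi/60 = 117.3908 rad/s
omega_joint = omega_motor / 30 = 3.913 rad/s
v = omega_joint * r = 3.913 * 1.4
= 5.4782 m/s


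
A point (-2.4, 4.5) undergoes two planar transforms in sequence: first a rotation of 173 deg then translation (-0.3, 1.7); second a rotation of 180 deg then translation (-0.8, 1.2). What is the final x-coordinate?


After transform 1:
x1 = cos(173)*-2.4 - sin(173)*4.5 + -0.3 = 1.5337
y1 = sin(173)*-2.4 + cos(173)*4.5 + 1.7 = -3.0589
After transform 2:
x2 = cos(180)*1.5337 - sin(180)*-3.0589 + -0.8
= -2.3337


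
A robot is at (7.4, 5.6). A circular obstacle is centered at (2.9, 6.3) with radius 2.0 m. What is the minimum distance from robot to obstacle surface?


center_dist = sqrt((7.4-2.9)^2 + (5.6-6.3)^2)
= sqrt(20.25 + 0.49)
= 4.5541
min_dist = center_dist - radius = 4.5541 - 2.0 = 2.5541 m


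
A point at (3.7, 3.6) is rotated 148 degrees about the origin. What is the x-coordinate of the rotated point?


x' = x*cos(theta) - y*sin(theta)
cos(148 deg) = -0.848, sin(148 deg) = 0.5299
x' = 3.7 * -0.848 - 3.6 * 0.5299
= -3.1378 - 1.9077
= -5.0455


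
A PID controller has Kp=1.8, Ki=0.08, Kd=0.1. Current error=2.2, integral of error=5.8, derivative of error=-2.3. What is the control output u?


u = Kp*e + Ki*int(e) + Kd*de/dt
= 1.8*2.2 + 0.08*5.8 + 0.1*(-2.3)
= 3.96 + 0.464 + -0.23
= 4.194


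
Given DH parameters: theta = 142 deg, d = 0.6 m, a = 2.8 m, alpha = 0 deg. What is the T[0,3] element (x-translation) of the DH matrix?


T[0,3] = a * cos(theta)
= 2.8 * cos(142 deg)
= 2.8 * -0.788
= -2.2064


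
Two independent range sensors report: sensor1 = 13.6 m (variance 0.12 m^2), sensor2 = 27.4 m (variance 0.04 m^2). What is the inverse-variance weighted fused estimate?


w1 = (1/var1) / (1/var1 + 1/var2)
   = 8.3333 / (8.3333 + 25.0) = 0.25
w2 = 1 - w1 = 0.75
fused = w1*s1 + w2*s2 = 3.4 + 20.55
= 23.95 m


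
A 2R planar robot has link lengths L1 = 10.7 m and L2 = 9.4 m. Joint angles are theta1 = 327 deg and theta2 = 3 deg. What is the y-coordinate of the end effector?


Convert angles to radians: theta1 = 5.7072, theta2 = 0.0524
y = L1*sin(theta1) + L2*sin(theta1+theta2)
y = -5.8276 + -4.7
y = -10.5276


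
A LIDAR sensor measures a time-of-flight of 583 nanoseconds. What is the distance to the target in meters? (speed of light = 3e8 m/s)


tof = 583 ns = 5.83e-07 s
dist = c * tof / 2
= 3e8 * 5.83e-07 / 2
= 87.45 m


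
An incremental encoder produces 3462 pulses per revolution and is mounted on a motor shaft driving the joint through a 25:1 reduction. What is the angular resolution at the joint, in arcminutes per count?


counts per rev = 3462
effective counts at joint = 3462 * 25 = 86550
resolution = 360*60 / 86550
= 0.2496 arcmin/count


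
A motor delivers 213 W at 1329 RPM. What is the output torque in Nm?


omega = 1329 * 2*pi/60 = 139.1726 rad/s
tau = P / omega = 213 / 139.1726
= 1.5305 Nm


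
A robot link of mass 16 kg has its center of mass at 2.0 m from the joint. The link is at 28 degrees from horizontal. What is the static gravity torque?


tau = m*g*L*cos(angle)
= 16 * 9.81 * 2.0 * cos(28 deg)
= 16 * 9.81 * 2.0 * 0.8829
= 277.1749 Nm


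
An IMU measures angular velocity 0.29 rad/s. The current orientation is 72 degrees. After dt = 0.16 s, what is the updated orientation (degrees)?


delta_theta = w * dt = 0.29 * 0.16 = 0.0464 rad
= 2.6585 deg
theta_new = 72 + 2.6585 = 74.6585 deg


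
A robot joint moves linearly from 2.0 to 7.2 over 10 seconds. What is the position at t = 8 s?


s = t/T = 8/10 = 0.8
p(t) = p0 + (pf-p0)*s
= 2.0 + (7.2 - 2.0) * 0.8
= 6.16


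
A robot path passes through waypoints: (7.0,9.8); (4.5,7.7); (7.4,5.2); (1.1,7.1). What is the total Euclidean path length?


Segment lengths:
  seg1 = sqrt((-2.5)^2 + (-2.1)^2) = 3.265
  seg2 = sqrt((2.9)^2 + (-2.5)^2) = 3.8288
  seg3 = sqrt((-6.3)^2 + (1.9)^2) = 6.5803
Total = 13.6741


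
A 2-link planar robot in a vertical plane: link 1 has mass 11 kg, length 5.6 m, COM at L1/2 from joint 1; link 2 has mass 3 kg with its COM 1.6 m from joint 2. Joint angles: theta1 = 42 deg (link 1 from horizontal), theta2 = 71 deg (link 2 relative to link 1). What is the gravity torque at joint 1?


Horizontal distance from joint 1 to link-1 COM:
  x_c1 = (L1/2)*cos(t1) = 2.8 * 0.7431 = 2.0808 m
Horizontal distance from joint 1 to link-2 COM:
  x_c2 = L1*cos(t1) + Lc2*cos(t1+t2)
       = 5.6*0.7431 + 1.6*-0.3907 = 3.5364 m
tau1 = m1*g*x_c1 + m2*g*x_c2
     = 11*9.81*2.0808 + 3*9.81*3.5364
     = 224.5397 + 104.0775
     = 328.6172 Nm


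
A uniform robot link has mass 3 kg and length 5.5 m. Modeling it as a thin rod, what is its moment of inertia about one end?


I = (1/3) * m * L^2
= (1/3) * 3 * 5.5^2
= 0.333333 * 3 * 30.25
= 30.25 kg*m^2


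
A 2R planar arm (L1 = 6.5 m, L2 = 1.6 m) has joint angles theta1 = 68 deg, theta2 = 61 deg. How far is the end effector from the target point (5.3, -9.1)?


End effector via forward kinematics:
x = L1*cos(t1) + L2*cos(t1+t2) = 1.428
y = L1*sin(t1) + L2*sin(t1+t2) = 7.2701
Distance to target:
d = sqrt((5.3 - 1.428)^2 + (-9.1 - 7.2701)^2)
= sqrt(14.9921 + 267.9811)
= 16.8218 m


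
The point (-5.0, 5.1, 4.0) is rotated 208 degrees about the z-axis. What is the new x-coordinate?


Rotation about z-axis: x' = x*cos(theta) - y*sin(theta)
= -5.0 * -0.8829 - 5.1 * -0.4695
= 6.809


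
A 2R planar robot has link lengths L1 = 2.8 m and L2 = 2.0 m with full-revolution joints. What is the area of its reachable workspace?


r_max = L1 + L2 = 4.8 m
r_min = |L1 - L2| = 0.8 m
Area = pi*(r_max^2 - r_min^2)
= pi*(23.04 - 0.64)
= pi * 22.4
= 70.3717 m^2


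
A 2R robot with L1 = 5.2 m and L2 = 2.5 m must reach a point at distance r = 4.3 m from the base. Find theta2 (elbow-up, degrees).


cos(theta2) = (r^2 - L1^2 - L2^2) / (2*L1*L2)
cos(theta2) = (18.49 - 27.04 - 6.25) / 26.0
cos(theta2) = -0.569231
theta2 = 124.6966 degrees


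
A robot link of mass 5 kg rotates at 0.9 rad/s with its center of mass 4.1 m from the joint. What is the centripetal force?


F = m * omega^2 * r
= 5 * 0.9^2 * 4.1
= 5 * 0.81 * 4.1
= 16.605 N


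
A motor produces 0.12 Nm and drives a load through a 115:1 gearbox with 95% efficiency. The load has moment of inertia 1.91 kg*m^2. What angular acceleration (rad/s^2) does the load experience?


tau_out = tau_motor * N * eta
= 0.12 * 115 * 0.95 = 13.11 Nm
alpha = tau_out / I = 13.11 / 1.91
= 6.8639 rad/s^2


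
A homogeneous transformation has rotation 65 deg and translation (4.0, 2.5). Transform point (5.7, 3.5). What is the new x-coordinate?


x' = cos(theta)*px - sin(theta)*py + tx
= 0.4226*5.7 - 0.9063*3.5 + 4.0
= 3.2368


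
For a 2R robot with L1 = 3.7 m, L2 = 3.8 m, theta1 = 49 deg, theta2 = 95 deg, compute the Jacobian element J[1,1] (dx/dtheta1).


J[1,1] = -L1*sin(t1) - L2*sin(t1+t2)
= -3.7*sin(49) - 3.8*sin(144)
= -5.026


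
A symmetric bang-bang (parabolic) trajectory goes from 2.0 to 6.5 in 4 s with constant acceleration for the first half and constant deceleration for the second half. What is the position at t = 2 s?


Symmetric rest-to-rest: each phase covers (pf-p0)/2 in time T/2. 0.5*a*(T/2)^2 = (pf-p0)/2 => a = 4*(pf-p0)/T^2
a = 4*(6.5-2.0)/4^2 = 1.125
t = 2 is in the acceleration phase (t <= T/2).
p = p0 + 0.5*a*t^2 = 2.0 + 0.5*1.125*2^2
= 4.25


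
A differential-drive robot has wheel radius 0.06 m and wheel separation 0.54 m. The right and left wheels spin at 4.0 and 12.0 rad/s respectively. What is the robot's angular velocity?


vR = r*wR = 0.06*4.0 = 0.24 m/s
vL = r*wL = 0.06*12.0 = 0.72 m/s
v = (vR+vL)/2 = 0.48 m/s
omega = (vR-vL)/L = -0.8889 rad/s
angular velocity = -0.8889 rad/s


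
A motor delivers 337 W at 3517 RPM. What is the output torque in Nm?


omega = 3517 * 2*pi/60 = 368.2994 rad/s
tau = P / omega = 337 / 368.2994
= 0.915 Nm


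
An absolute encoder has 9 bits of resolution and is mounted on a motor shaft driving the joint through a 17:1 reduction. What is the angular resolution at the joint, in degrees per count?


counts = 2^9 = 512
effective counts at joint = 512 * 17 = 8704
resolution = 360 / 8704
= 0.0414 deg/count


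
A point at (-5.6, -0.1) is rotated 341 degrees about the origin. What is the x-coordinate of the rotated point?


x' = x*cos(theta) - y*sin(theta)
cos(341 deg) = 0.9455, sin(341 deg) = -0.3256
x' = -5.6 * 0.9455 - -0.1 * -0.3256
= -5.2949 - 0.0326
= -5.3275


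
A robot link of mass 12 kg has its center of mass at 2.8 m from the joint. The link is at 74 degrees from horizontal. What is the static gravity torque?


tau = m*g*L*cos(angle)
= 12 * 9.81 * 2.8 * cos(74 deg)
= 12 * 9.81 * 2.8 * 0.2756
= 90.8545 Nm


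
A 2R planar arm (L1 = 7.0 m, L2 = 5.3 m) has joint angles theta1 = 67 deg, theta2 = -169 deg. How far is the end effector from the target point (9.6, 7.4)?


End effector via forward kinematics:
x = L1*cos(t1) + L2*cos(t1+t2) = 1.6332
y = L1*sin(t1) + L2*sin(t1+t2) = 1.2594
Distance to target:
d = sqrt((9.6 - 1.6332)^2 + (7.4 - 1.2594)^2)
= sqrt(63.4701 + 37.7076)
= 10.0587 m


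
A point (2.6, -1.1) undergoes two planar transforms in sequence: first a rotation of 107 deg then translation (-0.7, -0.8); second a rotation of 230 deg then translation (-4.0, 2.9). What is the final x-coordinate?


After transform 1:
x1 = cos(107)*2.6 - sin(107)*-1.1 + -0.7 = -0.4082
y1 = sin(107)*2.6 + cos(107)*-1.1 + -0.8 = 2.008
After transform 2:
x2 = cos(230)*-0.4082 - sin(230)*2.008 + -4.0
= -2.1994


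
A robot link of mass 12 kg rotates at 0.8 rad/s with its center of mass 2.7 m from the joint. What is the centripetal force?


F = m * omega^2 * r
= 12 * 0.8^2 * 2.7
= 12 * 0.64 * 2.7
= 20.736 N


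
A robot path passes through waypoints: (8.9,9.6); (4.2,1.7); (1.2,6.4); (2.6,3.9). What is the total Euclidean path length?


Segment lengths:
  seg1 = sqrt((-4.7)^2 + (-7.9)^2) = 9.1924
  seg2 = sqrt((-3.0)^2 + (4.7)^2) = 5.5758
  seg3 = sqrt((1.4)^2 + (-2.5)^2) = 2.8653
Total = 17.6335


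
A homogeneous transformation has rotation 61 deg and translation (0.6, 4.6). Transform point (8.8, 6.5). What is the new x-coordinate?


x' = cos(theta)*px - sin(theta)*py + tx
= 0.4848*8.8 - 0.8746*6.5 + 0.6
= -0.8187


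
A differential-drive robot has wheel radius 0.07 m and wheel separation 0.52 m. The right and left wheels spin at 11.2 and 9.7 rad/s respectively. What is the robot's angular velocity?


vR = r*wR = 0.07*11.2 = 0.784 m/s
vL = r*wL = 0.07*9.7 = 0.679 m/s
v = (vR+vL)/2 = 0.7315 m/s
omega = (vR-vL)/L = 0.2019 rad/s
angular velocity = 0.2019 rad/s


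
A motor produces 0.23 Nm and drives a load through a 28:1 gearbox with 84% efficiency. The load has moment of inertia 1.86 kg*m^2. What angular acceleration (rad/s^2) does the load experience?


tau_out = tau_motor * N * eta
= 0.23 * 28 * 0.84 = 5.4096 Nm
alpha = tau_out / I = 5.4096 / 1.86
= 2.9084 rad/s^2


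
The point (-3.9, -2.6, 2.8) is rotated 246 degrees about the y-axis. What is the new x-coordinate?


Rotation about y-axis: x' = x*cos(theta) + z*sin(theta)
= -3.9 * -0.4067 + 2.8 * -0.9135
= -0.9717


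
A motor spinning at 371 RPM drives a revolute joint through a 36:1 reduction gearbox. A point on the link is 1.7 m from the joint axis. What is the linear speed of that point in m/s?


omega_motor = 371 * 2*pi/60 = 38.851 rad/s
omega_joint = omega_motor / 36 = 1.0792 rad/s
v = omega_joint * r = 1.0792 * 1.7
= 1.8346 m/s


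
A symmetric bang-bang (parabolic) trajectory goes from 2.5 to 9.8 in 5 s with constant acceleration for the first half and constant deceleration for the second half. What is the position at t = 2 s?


Symmetric rest-to-rest: each phase covers (pf-p0)/2 in time T/2. 0.5*a*(T/2)^2 = (pf-p0)/2 => a = 4*(pf-p0)/T^2
a = 4*(9.8-2.5)/5^2 = 1.168
t = 2 is in the acceleration phase (t <= T/2).
p = p0 + 0.5*a*t^2 = 2.5 + 0.5*1.168*2^2
= 4.836


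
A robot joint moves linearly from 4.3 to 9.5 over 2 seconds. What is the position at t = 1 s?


s = t/T = 1/2 = 0.5
p(t) = p0 + (pf-p0)*s
= 4.3 + (9.5 - 4.3) * 0.5
= 6.9


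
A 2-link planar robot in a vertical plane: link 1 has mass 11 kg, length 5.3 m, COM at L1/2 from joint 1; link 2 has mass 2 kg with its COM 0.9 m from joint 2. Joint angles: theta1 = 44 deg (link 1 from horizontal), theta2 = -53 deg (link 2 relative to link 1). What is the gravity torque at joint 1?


Horizontal distance from joint 1 to link-1 COM:
  x_c1 = (L1/2)*cos(t1) = 2.65 * 0.7193 = 1.9063 m
Horizontal distance from joint 1 to link-2 COM:
  x_c2 = L1*cos(t1) + Lc2*cos(t1+t2)
       = 5.3*0.7193 + 0.9*0.9877 = 4.7014 m
tau1 = m1*g*x_c1 + m2*g*x_c2
     = 11*9.81*1.9063 + 2*9.81*4.7014
     = 205.7035 + 92.2419
     = 297.9454 Nm


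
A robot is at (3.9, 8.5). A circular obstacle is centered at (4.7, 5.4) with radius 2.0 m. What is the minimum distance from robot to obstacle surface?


center_dist = sqrt((3.9-4.7)^2 + (8.5-5.4)^2)
= sqrt(0.64 + 9.61)
= 3.2016
min_dist = center_dist - radius = 3.2016 - 2.0 = 1.2016 m


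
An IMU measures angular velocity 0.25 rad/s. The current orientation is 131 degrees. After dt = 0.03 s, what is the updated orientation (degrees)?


delta_theta = w * dt = 0.25 * 0.03 = 0.0075 rad
= 0.4297 deg
theta_new = 131 + 0.4297 = 131.4297 deg


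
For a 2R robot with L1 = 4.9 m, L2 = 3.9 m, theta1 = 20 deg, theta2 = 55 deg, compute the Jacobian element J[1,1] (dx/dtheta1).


J[1,1] = -L1*sin(t1) - L2*sin(t1+t2)
= -4.9*sin(20) - 3.9*sin(75)
= -5.443


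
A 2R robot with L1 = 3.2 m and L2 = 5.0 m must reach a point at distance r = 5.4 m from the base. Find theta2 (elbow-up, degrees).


cos(theta2) = (r^2 - L1^2 - L2^2) / (2*L1*L2)
cos(theta2) = (29.16 - 10.24 - 25.0) / 32.0
cos(theta2) = -0.19
theta2 = 100.9528 degrees


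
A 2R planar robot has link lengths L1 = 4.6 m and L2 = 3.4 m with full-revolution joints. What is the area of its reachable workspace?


r_max = L1 + L2 = 8.0 m
r_min = |L1 - L2| = 1.2 m
Area = pi*(r_max^2 - r_min^2)
= pi*(64.0 - 1.44)
= pi * 62.56
= 196.538 m^2


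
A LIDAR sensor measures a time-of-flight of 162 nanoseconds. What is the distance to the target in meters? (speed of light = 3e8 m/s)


tof = 162 ns = 1.62e-07 s
dist = c * tof / 2
= 3e8 * 1.62e-07 / 2
= 24.3 m


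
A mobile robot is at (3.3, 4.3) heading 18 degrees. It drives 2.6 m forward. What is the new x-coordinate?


x_new = x0 + d*cos(theta)
= 3.3 + 2.6*cos(18)
= 3.3 + 2.4727
= 5.7727


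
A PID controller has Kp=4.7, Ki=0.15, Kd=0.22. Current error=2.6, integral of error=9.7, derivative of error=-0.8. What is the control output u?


u = Kp*e + Ki*int(e) + Kd*de/dt
= 4.7*2.6 + 0.15*9.7 + 0.22*(-0.8)
= 12.22 + 1.455 + -0.176
= 13.499


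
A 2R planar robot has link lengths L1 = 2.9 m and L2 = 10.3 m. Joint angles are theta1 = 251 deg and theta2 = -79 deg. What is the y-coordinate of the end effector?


Convert angles to radians: theta1 = 4.3808, theta2 = -1.3788
y = L1*sin(theta1) + L2*sin(theta1+theta2)
y = -2.742 + 1.4335
y = -1.3085


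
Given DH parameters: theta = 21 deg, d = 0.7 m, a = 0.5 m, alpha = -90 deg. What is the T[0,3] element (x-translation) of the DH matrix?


T[0,3] = a * cos(theta)
= 0.5 * cos(21 deg)
= 0.5 * 0.9336
= 0.4668


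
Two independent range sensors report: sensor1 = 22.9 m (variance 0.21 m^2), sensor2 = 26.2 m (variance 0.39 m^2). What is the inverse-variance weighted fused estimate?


w1 = (1/var1) / (1/var1 + 1/var2)
   = 4.7619 / (4.7619 + 2.5641) = 0.65
w2 = 1 - w1 = 0.35
fused = w1*s1 + w2*s2 = 14.885 + 9.17
= 24.055 m
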